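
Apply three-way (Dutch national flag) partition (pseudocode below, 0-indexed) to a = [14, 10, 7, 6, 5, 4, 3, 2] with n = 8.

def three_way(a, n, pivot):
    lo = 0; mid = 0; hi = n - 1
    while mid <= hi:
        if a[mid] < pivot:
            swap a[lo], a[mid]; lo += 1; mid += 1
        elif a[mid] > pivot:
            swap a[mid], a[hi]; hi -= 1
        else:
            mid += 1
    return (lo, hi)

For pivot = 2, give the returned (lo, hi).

pivot = 2; lo=0, mid=0, hi=7
a[mid]=14>2: swap a[0],a[7]; hi=6 → [2, 10, 7, 6, 5, 4, 3, 14]
a[mid]=2=2: mid=1
a[mid]=10>2: swap a[1],a[6]; hi=5 → [2, 3, 7, 6, 5, 4, 10, 14]
a[mid]=3>2: swap a[1],a[5]; hi=4 → [2, 4, 7, 6, 5, 3, 10, 14]
a[mid]=4>2: swap a[1],a[4]; hi=3 → [2, 5, 7, 6, 4, 3, 10, 14]
a[mid]=5>2: swap a[1],a[3]; hi=2 → [2, 6, 7, 5, 4, 3, 10, 14]
a[mid]=6>2: swap a[1],a[2]; hi=1 → [2, 7, 6, 5, 4, 3, 10, 14]
a[mid]=7>2: swap a[1],a[1]; hi=0 → [2, 7, 6, 5, 4, 3, 10, 14]
end: lo=0, hi=0; a = [2, 7, 6, 5, 4, 3, 10, 14]

(0, 0)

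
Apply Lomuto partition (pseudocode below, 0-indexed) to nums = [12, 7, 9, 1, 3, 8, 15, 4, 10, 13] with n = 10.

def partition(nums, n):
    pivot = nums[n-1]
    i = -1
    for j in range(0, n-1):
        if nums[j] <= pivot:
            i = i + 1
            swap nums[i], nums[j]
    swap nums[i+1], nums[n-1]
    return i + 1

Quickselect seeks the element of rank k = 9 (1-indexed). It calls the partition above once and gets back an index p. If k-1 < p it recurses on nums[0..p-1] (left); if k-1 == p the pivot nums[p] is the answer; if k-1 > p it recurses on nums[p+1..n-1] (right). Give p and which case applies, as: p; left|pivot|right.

8; pivot

pivot = nums[9] = 13; i = -1
j=0: nums[0]=12 ≤ 13 → i=0, swap nums[0],nums[0] (no change) → [12, 7, 9, 1, 3, 8, 15, 4, 10, 13]
j=1: nums[1]=7 ≤ 13 → i=1, swap nums[1],nums[1] (no change) → [12, 7, 9, 1, 3, 8, 15, 4, 10, 13]
j=2: nums[2]=9 ≤ 13 → i=2, swap nums[2],nums[2] (no change) → [12, 7, 9, 1, 3, 8, 15, 4, 10, 13]
j=3: nums[3]=1 ≤ 13 → i=3, swap nums[3],nums[3] (no change) → [12, 7, 9, 1, 3, 8, 15, 4, 10, 13]
j=4: nums[4]=3 ≤ 13 → i=4, swap nums[4],nums[4] (no change) → [12, 7, 9, 1, 3, 8, 15, 4, 10, 13]
j=5: nums[5]=8 ≤ 13 → i=5, swap nums[5],nums[5] (no change) → [12, 7, 9, 1, 3, 8, 15, 4, 10, 13]
j=6: nums[6]=15 > 13 → no swap
j=7: nums[7]=4 ≤ 13 → i=6, swap nums[6],nums[7] → [12, 7, 9, 1, 3, 8, 4, 15, 10, 13]
j=8: nums[8]=10 ≤ 13 → i=7, swap nums[7],nums[8] → [12, 7, 9, 1, 3, 8, 4, 10, 15, 13]
final swap nums[8],nums[9] → [12, 7, 9, 1, 3, 8, 4, 10, 13, 15]; return 8
p = 8; k-1 = 8 == 8 ⇒ pivot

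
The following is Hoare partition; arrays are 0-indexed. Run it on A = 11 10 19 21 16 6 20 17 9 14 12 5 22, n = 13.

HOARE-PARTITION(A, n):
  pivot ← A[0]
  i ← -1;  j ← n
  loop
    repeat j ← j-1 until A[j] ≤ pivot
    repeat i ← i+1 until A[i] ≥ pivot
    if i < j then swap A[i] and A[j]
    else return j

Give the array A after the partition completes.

pivot = A[0] = 11; i = -1, j = 13
j→11 (A[11]=5≤11), i→0 (A[0]=11≥11); i<j, swap → 5 10 19 21 16 6 20 17 9 14 12 11 22
j→8 (A[8]=9≤11), i→2 (A[2]=19≥11); i<j, swap → 5 10 9 21 16 6 20 17 19 14 12 11 22
j→5 (A[5]=6≤11), i→3 (A[3]=21≥11); i<j, swap → 5 10 9 6 16 21 20 17 19 14 12 11 22
j→3, i→4; i≥j, return j=3. A = 5 10 9 6 16 21 20 17 19 14 12 11 22

5 10 9 6 16 21 20 17 19 14 12 11 22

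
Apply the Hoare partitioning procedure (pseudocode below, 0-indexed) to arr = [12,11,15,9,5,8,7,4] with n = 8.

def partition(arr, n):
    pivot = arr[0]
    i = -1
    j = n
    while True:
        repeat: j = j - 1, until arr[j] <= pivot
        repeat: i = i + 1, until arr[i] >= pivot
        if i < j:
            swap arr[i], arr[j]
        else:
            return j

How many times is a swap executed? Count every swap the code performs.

2

pivot = arr[0] = 12; i = -1, j = 8
j→7 (arr[7]=4≤12), i→0 (arr[0]=12≥12); i<j, swap → [4,11,15,9,5,8,7,12]
j→6 (arr[6]=7≤12), i→2 (arr[2]=15≥12); i<j, swap → [4,11,7,9,5,8,15,12]
j→5, i→6; i≥j, return j=5. arr = [4,11,7,9,5,8,15,12]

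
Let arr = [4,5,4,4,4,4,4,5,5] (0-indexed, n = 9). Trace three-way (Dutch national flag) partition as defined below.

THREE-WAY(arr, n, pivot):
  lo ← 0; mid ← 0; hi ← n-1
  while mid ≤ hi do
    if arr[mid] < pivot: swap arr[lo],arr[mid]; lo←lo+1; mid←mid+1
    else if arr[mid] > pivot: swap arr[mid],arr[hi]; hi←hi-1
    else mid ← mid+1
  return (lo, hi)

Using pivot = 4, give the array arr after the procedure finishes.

[4,4,4,4,4,4,5,5,5]

pivot = 4; lo=0, mid=0, hi=8
arr[mid]=4=4: mid=1
arr[mid]=5>4: swap arr[1],arr[8]; hi=7 → [4,5,4,4,4,4,4,5,5]
arr[mid]=5>4: swap arr[1],arr[7]; hi=6 → [4,5,4,4,4,4,4,5,5]
arr[mid]=5>4: swap arr[1],arr[6]; hi=5 → [4,4,4,4,4,4,5,5,5]
arr[mid]=4=4: mid=2
arr[mid]=4=4: mid=3
arr[mid]=4=4: mid=4
arr[mid]=4=4: mid=5
arr[mid]=4=4: mid=6
end: lo=0, hi=5; arr = [4,4,4,4,4,4,5,5,5]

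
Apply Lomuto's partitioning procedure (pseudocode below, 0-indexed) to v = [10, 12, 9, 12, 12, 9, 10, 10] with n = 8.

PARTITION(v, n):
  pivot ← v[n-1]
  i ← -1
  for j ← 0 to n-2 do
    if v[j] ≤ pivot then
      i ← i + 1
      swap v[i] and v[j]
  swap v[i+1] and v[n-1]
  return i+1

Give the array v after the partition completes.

[10, 9, 9, 10, 10, 12, 12, 12]

pivot = v[7] = 10; i = -1
j=0: v[0]=10 ≤ 10 → i=0, swap v[0],v[0] (no change) → [10, 12, 9, 12, 12, 9, 10, 10]
j=1: v[1]=12 > 10 → no swap
j=2: v[2]=9 ≤ 10 → i=1, swap v[1],v[2] → [10, 9, 12, 12, 12, 9, 10, 10]
j=3: v[3]=12 > 10 → no swap
j=4: v[4]=12 > 10 → no swap
j=5: v[5]=9 ≤ 10 → i=2, swap v[2],v[5] → [10, 9, 9, 12, 12, 12, 10, 10]
j=6: v[6]=10 ≤ 10 → i=3, swap v[3],v[6] → [10, 9, 9, 10, 12, 12, 12, 10]
final swap v[4],v[7] → [10, 9, 9, 10, 10, 12, 12, 12]; return 4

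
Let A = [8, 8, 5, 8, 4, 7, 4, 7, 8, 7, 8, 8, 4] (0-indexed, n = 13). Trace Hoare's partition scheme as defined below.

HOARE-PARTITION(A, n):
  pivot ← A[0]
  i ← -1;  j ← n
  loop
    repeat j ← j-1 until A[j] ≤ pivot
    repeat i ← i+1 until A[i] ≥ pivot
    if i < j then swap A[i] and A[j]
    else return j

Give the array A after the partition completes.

pivot = A[0] = 8; i = -1, j = 13
j→12 (A[12]=4≤8), i→0 (A[0]=8≥8); i<j, swap → [4, 8, 5, 8, 4, 7, 4, 7, 8, 7, 8, 8, 8]
j→11 (A[11]=8≤8), i→1 (A[1]=8≥8); i<j, swap → [4, 8, 5, 8, 4, 7, 4, 7, 8, 7, 8, 8, 8]
j→10 (A[10]=8≤8), i→3 (A[3]=8≥8); i<j, swap → [4, 8, 5, 8, 4, 7, 4, 7, 8, 7, 8, 8, 8]
j→9 (A[9]=7≤8), i→8 (A[8]=8≥8); i<j, swap → [4, 8, 5, 8, 4, 7, 4, 7, 7, 8, 8, 8, 8]
j→8, i→9; i≥j, return j=8. A = [4, 8, 5, 8, 4, 7, 4, 7, 7, 8, 8, 8, 8]

[4, 8, 5, 8, 4, 7, 4, 7, 7, 8, 8, 8, 8]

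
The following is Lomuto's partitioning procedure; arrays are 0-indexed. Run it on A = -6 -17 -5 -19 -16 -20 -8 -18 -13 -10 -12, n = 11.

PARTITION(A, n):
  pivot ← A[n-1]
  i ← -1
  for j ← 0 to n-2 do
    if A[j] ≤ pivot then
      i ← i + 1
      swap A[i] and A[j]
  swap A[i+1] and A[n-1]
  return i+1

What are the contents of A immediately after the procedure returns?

-17 -19 -16 -20 -18 -13 -12 -5 -6 -10 -8

pivot=-12, i=-1
j=0: -6>-12, skip
j=1: -17≤-12, i=0, swap(0,1) ⇒ -17 -6 -5 -19 -16 -20 -8 -18 -13 -10 -12
j=2: -5>-12, skip
j=3: -19≤-12, i=1, swap(1,3) ⇒ -17 -19 -5 -6 -16 -20 -8 -18 -13 -10 -12
j=4: -16≤-12, i=2, swap(2,4) ⇒ -17 -19 -16 -6 -5 -20 -8 -18 -13 -10 -12
j=5: -20≤-12, i=3, swap(3,5) ⇒ -17 -19 -16 -20 -5 -6 -8 -18 -13 -10 -12
j=6: -8>-12, skip
j=7: -18≤-12, i=4, swap(4,7) ⇒ -17 -19 -16 -20 -18 -6 -8 -5 -13 -10 -12
j=8: -13≤-12, i=5, swap(5,8) ⇒ -17 -19 -16 -20 -18 -13 -8 -5 -6 -10 -12
j=9: -10>-12, skip
swap(6,10) ⇒ -17 -19 -16 -20 -18 -13 -12 -5 -6 -10 -8; return 6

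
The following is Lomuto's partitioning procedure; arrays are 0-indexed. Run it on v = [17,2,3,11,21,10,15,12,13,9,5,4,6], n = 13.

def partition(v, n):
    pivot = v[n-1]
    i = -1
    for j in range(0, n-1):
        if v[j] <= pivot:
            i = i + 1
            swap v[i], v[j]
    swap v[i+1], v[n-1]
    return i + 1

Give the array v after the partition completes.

pivot=6, i=-1
j=0: 17>6, skip
j=1: 2≤6, i=0, swap(0,1) ⇒ [2,17,3,11,21,10,15,12,13,9,5,4,6]
j=2: 3≤6, i=1, swap(1,2) ⇒ [2,3,17,11,21,10,15,12,13,9,5,4,6]
j=3: 11>6, skip
j=4: 21>6, skip
j=5: 10>6, skip
j=6: 15>6, skip
j=7: 12>6, skip
j=8: 13>6, skip
j=9: 9>6, skip
j=10: 5≤6, i=2, swap(2,10) ⇒ [2,3,5,11,21,10,15,12,13,9,17,4,6]
j=11: 4≤6, i=3, swap(3,11) ⇒ [2,3,5,4,21,10,15,12,13,9,17,11,6]
swap(4,12) ⇒ [2,3,5,4,6,10,15,12,13,9,17,11,21]; return 4

[2,3,5,4,6,10,15,12,13,9,17,11,21]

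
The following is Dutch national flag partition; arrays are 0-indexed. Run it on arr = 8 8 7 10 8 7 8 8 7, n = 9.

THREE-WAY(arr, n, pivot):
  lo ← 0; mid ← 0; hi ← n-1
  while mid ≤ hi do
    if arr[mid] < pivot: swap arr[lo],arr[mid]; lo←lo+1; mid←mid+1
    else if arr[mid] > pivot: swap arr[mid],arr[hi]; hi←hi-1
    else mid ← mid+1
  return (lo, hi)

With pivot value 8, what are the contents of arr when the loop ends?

pivot = 8; lo=0, mid=0, hi=8
arr[mid]=8=8: mid=1
arr[mid]=8=8: mid=2
arr[mid]=7<8: swap arr[0],arr[2]; lo=1,mid=3 → 7 8 8 10 8 7 8 8 7
arr[mid]=10>8: swap arr[3],arr[8]; hi=7 → 7 8 8 7 8 7 8 8 10
arr[mid]=7<8: swap arr[1],arr[3]; lo=2,mid=4 → 7 7 8 8 8 7 8 8 10
arr[mid]=8=8: mid=5
arr[mid]=7<8: swap arr[2],arr[5]; lo=3,mid=6 → 7 7 7 8 8 8 8 8 10
arr[mid]=8=8: mid=7
arr[mid]=8=8: mid=8
end: lo=3, hi=7; arr = 7 7 7 8 8 8 8 8 10

7 7 7 8 8 8 8 8 10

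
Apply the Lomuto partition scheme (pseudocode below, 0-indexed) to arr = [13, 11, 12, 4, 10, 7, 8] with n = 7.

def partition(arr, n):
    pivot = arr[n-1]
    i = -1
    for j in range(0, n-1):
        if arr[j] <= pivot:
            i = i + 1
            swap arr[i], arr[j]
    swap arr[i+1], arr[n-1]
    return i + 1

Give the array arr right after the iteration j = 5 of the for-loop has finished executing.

[4, 7, 12, 13, 10, 11, 8]

pivot = arr[6] = 8; i = -1
j=0: arr[0]=13 > 8 → no swap
j=1: arr[1]=11 > 8 → no swap
j=2: arr[2]=12 > 8 → no swap
j=3: arr[3]=4 ≤ 8 → i=0, swap arr[0],arr[3] → [4, 11, 12, 13, 10, 7, 8]
j=4: arr[4]=10 > 8 → no swap
j=5: arr[5]=7 ≤ 8 → i=1, swap arr[1],arr[5] → [4, 7, 12, 13, 10, 11, 8]
(after j=5) arr = [4, 7, 12, 13, 10, 11, 8]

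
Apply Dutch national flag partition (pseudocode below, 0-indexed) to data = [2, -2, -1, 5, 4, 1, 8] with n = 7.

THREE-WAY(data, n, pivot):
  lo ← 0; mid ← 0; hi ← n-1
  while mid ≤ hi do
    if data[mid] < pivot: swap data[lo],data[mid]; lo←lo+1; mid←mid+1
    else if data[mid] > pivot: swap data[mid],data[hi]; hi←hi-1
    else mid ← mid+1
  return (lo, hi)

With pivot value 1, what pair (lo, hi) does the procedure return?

pivot = 1; lo=0, mid=0, hi=6
data[mid]=2>1: swap data[0],data[6]; hi=5 → [8, -2, -1, 5, 4, 1, 2]
data[mid]=8>1: swap data[0],data[5]; hi=4 → [1, -2, -1, 5, 4, 8, 2]
data[mid]=1=1: mid=1
data[mid]=-2<1: swap data[0],data[1]; lo=1,mid=2 → [-2, 1, -1, 5, 4, 8, 2]
data[mid]=-1<1: swap data[1],data[2]; lo=2,mid=3 → [-2, -1, 1, 5, 4, 8, 2]
data[mid]=5>1: swap data[3],data[4]; hi=3 → [-2, -1, 1, 4, 5, 8, 2]
data[mid]=4>1: swap data[3],data[3]; hi=2 → [-2, -1, 1, 4, 5, 8, 2]
end: lo=2, hi=2; data = [-2, -1, 1, 4, 5, 8, 2]

(2, 2)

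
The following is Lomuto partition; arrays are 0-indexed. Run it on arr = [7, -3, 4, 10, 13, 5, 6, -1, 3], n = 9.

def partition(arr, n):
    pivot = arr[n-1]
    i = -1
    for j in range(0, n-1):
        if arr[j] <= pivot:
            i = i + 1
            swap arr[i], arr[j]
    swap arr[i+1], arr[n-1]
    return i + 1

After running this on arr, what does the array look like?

pivot = arr[8] = 3; i = -1
j=0: arr[0]=7 > 3 → no swap
j=1: arr[1]=-3 ≤ 3 → i=0, swap arr[0],arr[1] → [-3, 7, 4, 10, 13, 5, 6, -1, 3]
j=2: arr[2]=4 > 3 → no swap
j=3: arr[3]=10 > 3 → no swap
j=4: arr[4]=13 > 3 → no swap
j=5: arr[5]=5 > 3 → no swap
j=6: arr[6]=6 > 3 → no swap
j=7: arr[7]=-1 ≤ 3 → i=1, swap arr[1],arr[7] → [-3, -1, 4, 10, 13, 5, 6, 7, 3]
final swap arr[2],arr[8] → [-3, -1, 3, 10, 13, 5, 6, 7, 4]; return 2

[-3, -1, 3, 10, 13, 5, 6, 7, 4]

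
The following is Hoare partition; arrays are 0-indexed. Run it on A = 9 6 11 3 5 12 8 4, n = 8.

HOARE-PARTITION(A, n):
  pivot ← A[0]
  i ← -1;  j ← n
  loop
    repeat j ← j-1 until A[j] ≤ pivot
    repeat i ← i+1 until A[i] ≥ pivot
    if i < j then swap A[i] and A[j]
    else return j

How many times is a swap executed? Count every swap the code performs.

2

pivot=9
j stops at 7 (4), i stops at 0 (9); swap ⇒ 4 6 11 3 5 12 8 9
j stops at 6 (8), i stops at 2 (11); swap ⇒ 4 6 8 3 5 12 11 9
j stops at 4, i stops at 5; i≥j ⇒ return 4. A=4 6 8 3 5 12 11 9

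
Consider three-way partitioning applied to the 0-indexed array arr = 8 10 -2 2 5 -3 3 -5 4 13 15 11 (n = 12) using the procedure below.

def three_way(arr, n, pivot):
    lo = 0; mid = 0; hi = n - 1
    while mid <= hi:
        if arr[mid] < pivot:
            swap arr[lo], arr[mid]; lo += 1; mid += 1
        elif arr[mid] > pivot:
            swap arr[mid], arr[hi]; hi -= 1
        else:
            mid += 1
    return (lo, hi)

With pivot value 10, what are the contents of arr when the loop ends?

pivot = 10; lo=0, mid=0, hi=11
arr[mid]=8<10: swap arr[0],arr[0]; lo=1,mid=1 → 8 10 -2 2 5 -3 3 -5 4 13 15 11
arr[mid]=10=10: mid=2
arr[mid]=-2<10: swap arr[1],arr[2]; lo=2,mid=3 → 8 -2 10 2 5 -3 3 -5 4 13 15 11
arr[mid]=2<10: swap arr[2],arr[3]; lo=3,mid=4 → 8 -2 2 10 5 -3 3 -5 4 13 15 11
arr[mid]=5<10: swap arr[3],arr[4]; lo=4,mid=5 → 8 -2 2 5 10 -3 3 -5 4 13 15 11
arr[mid]=-3<10: swap arr[4],arr[5]; lo=5,mid=6 → 8 -2 2 5 -3 10 3 -5 4 13 15 11
arr[mid]=3<10: swap arr[5],arr[6]; lo=6,mid=7 → 8 -2 2 5 -3 3 10 -5 4 13 15 11
arr[mid]=-5<10: swap arr[6],arr[7]; lo=7,mid=8 → 8 -2 2 5 -3 3 -5 10 4 13 15 11
arr[mid]=4<10: swap arr[7],arr[8]; lo=8,mid=9 → 8 -2 2 5 -3 3 -5 4 10 13 15 11
arr[mid]=13>10: swap arr[9],arr[11]; hi=10 → 8 -2 2 5 -3 3 -5 4 10 11 15 13
arr[mid]=11>10: swap arr[9],arr[10]; hi=9 → 8 -2 2 5 -3 3 -5 4 10 15 11 13
arr[mid]=15>10: swap arr[9],arr[9]; hi=8 → 8 -2 2 5 -3 3 -5 4 10 15 11 13
end: lo=8, hi=8; arr = 8 -2 2 5 -3 3 -5 4 10 15 11 13

8 -2 2 5 -3 3 -5 4 10 15 11 13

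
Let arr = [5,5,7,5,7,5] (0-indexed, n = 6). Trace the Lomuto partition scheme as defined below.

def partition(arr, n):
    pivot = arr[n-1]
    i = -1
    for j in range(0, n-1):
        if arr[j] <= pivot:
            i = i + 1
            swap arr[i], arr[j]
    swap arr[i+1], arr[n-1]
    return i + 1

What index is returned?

pivot = arr[5] = 5; i = -1
j=0: arr[0]=5 ≤ 5 → i=0, swap arr[0],arr[0] (no change) → [5,5,7,5,7,5]
j=1: arr[1]=5 ≤ 5 → i=1, swap arr[1],arr[1] (no change) → [5,5,7,5,7,5]
j=2: arr[2]=7 > 5 → no swap
j=3: arr[3]=5 ≤ 5 → i=2, swap arr[2],arr[3] → [5,5,5,7,7,5]
j=4: arr[4]=7 > 5 → no swap
final swap arr[3],arr[5] → [5,5,5,5,7,7]; return 3

3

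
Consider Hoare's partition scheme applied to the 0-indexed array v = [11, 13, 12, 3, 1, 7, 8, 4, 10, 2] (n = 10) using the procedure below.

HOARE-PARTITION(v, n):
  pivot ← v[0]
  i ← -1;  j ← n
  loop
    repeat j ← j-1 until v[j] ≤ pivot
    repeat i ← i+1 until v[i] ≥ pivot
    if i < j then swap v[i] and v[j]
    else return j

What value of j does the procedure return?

6

pivot=11
j stops at 9 (2), i stops at 0 (11); swap ⇒ [2, 13, 12, 3, 1, 7, 8, 4, 10, 11]
j stops at 8 (10), i stops at 1 (13); swap ⇒ [2, 10, 12, 3, 1, 7, 8, 4, 13, 11]
j stops at 7 (4), i stops at 2 (12); swap ⇒ [2, 10, 4, 3, 1, 7, 8, 12, 13, 11]
j stops at 6, i stops at 7; i≥j ⇒ return 6. v=[2, 10, 4, 3, 1, 7, 8, 12, 13, 11]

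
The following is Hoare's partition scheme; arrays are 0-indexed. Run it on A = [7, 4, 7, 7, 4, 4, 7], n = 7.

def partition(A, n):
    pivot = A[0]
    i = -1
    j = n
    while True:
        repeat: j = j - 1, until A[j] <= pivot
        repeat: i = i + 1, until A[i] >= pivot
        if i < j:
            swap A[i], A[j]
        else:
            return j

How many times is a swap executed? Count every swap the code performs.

3

pivot = A[0] = 7; i = -1, j = 7
j→6 (A[6]=7≤7), i→0 (A[0]=7≥7); i<j, swap → [7, 4, 7, 7, 4, 4, 7]
j→5 (A[5]=4≤7), i→2 (A[2]=7≥7); i<j, swap → [7, 4, 4, 7, 4, 7, 7]
j→4 (A[4]=4≤7), i→3 (A[3]=7≥7); i<j, swap → [7, 4, 4, 4, 7, 7, 7]
j→3, i→4; i≥j, return j=3. A = [7, 4, 4, 4, 7, 7, 7]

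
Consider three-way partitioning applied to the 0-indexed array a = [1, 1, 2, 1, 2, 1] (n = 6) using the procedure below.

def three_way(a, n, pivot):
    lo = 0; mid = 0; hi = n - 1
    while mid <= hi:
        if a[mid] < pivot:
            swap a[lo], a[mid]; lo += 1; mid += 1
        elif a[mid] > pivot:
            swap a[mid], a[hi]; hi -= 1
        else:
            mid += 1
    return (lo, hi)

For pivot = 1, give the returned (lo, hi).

lo=0 mid=0 hi=5
1=1: mid=1
1=1: mid=2
2>1: swap(2,5), hi=4 ⇒ [1, 1, 1, 1, 2, 2]
1=1: mid=3
1=1: mid=4
2>1: swap(4,4), hi=3 ⇒ [1, 1, 1, 1, 2, 2]
done. lo=0 hi=3; a=[1, 1, 1, 1, 2, 2]

(0, 3)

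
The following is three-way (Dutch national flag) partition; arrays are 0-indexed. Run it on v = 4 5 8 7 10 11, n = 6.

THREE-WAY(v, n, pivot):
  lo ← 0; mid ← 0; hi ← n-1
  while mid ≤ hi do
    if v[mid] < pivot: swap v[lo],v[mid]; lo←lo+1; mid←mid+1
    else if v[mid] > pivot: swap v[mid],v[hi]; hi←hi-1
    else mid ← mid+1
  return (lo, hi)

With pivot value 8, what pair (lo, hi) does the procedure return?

(3, 3)

lo=0 mid=0 hi=5
4<8: swap(0,0), lo=1 mid=1 ⇒ 4 5 8 7 10 11
5<8: swap(1,1), lo=2 mid=2 ⇒ 4 5 8 7 10 11
8=8: mid=3
7<8: swap(2,3), lo=3 mid=4 ⇒ 4 5 7 8 10 11
10>8: swap(4,5), hi=4 ⇒ 4 5 7 8 11 10
11>8: swap(4,4), hi=3 ⇒ 4 5 7 8 11 10
done. lo=3 hi=3; v=4 5 7 8 11 10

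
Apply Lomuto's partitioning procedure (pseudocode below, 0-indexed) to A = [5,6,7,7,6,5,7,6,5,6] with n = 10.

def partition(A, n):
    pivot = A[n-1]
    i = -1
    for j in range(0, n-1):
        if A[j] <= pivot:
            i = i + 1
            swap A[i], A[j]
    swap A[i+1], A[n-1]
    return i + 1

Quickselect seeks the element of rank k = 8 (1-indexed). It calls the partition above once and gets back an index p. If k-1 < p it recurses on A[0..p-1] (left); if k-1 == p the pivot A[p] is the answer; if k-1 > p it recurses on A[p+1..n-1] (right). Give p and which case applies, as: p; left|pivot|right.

6; right

pivot=6, i=-1
j=0: 5≤6, i=0, swap(0,0) ⇒ [5,6,7,7,6,5,7,6,5,6]
j=1: 6≤6, i=1, swap(1,1) ⇒ [5,6,7,7,6,5,7,6,5,6]
j=2: 7>6, skip
j=3: 7>6, skip
j=4: 6≤6, i=2, swap(2,4) ⇒ [5,6,6,7,7,5,7,6,5,6]
j=5: 5≤6, i=3, swap(3,5) ⇒ [5,6,6,5,7,7,7,6,5,6]
j=6: 7>6, skip
j=7: 6≤6, i=4, swap(4,7) ⇒ [5,6,6,5,6,7,7,7,5,6]
j=8: 5≤6, i=5, swap(5,8) ⇒ [5,6,6,5,6,5,7,7,7,6]
swap(6,9) ⇒ [5,6,6,5,6,5,6,7,7,7]; return 6
p = 6; k-1 = 7 > 6 ⇒ right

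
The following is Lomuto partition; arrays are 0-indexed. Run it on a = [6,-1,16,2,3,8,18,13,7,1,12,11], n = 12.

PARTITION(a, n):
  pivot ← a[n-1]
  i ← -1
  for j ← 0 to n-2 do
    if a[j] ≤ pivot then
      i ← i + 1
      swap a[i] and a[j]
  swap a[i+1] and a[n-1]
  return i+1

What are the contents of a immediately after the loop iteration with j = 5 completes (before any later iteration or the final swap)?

pivot = a[11] = 11; i = -1
j=0: a[0]=6 ≤ 11 → i=0, swap a[0],a[0] (no change) → [6,-1,16,2,3,8,18,13,7,1,12,11]
j=1: a[1]=-1 ≤ 11 → i=1, swap a[1],a[1] (no change) → [6,-1,16,2,3,8,18,13,7,1,12,11]
j=2: a[2]=16 > 11 → no swap
j=3: a[3]=2 ≤ 11 → i=2, swap a[2],a[3] → [6,-1,2,16,3,8,18,13,7,1,12,11]
j=4: a[4]=3 ≤ 11 → i=3, swap a[3],a[4] → [6,-1,2,3,16,8,18,13,7,1,12,11]
j=5: a[5]=8 ≤ 11 → i=4, swap a[4],a[5] → [6,-1,2,3,8,16,18,13,7,1,12,11]
(after j=5) a = [6,-1,2,3,8,16,18,13,7,1,12,11]

[6,-1,2,3,8,16,18,13,7,1,12,11]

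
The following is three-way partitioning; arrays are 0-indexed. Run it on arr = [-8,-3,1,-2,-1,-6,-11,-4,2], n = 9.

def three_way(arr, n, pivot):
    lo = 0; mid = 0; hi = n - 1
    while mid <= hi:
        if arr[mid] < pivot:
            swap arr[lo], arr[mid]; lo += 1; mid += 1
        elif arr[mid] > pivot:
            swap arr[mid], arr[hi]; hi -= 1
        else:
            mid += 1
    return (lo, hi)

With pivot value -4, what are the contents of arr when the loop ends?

pivot = -4; lo=0, mid=0, hi=8
arr[mid]=-8<-4: swap arr[0],arr[0]; lo=1,mid=1 → [-8,-3,1,-2,-1,-6,-11,-4,2]
arr[mid]=-3>-4: swap arr[1],arr[8]; hi=7 → [-8,2,1,-2,-1,-6,-11,-4,-3]
arr[mid]=2>-4: swap arr[1],arr[7]; hi=6 → [-8,-4,1,-2,-1,-6,-11,2,-3]
arr[mid]=-4=-4: mid=2
arr[mid]=1>-4: swap arr[2],arr[6]; hi=5 → [-8,-4,-11,-2,-1,-6,1,2,-3]
arr[mid]=-11<-4: swap arr[1],arr[2]; lo=2,mid=3 → [-8,-11,-4,-2,-1,-6,1,2,-3]
arr[mid]=-2>-4: swap arr[3],arr[5]; hi=4 → [-8,-11,-4,-6,-1,-2,1,2,-3]
arr[mid]=-6<-4: swap arr[2],arr[3]; lo=3,mid=4 → [-8,-11,-6,-4,-1,-2,1,2,-3]
arr[mid]=-1>-4: swap arr[4],arr[4]; hi=3 → [-8,-11,-6,-4,-1,-2,1,2,-3]
end: lo=3, hi=3; arr = [-8,-11,-6,-4,-1,-2,1,2,-3]

[-8,-11,-6,-4,-1,-2,1,2,-3]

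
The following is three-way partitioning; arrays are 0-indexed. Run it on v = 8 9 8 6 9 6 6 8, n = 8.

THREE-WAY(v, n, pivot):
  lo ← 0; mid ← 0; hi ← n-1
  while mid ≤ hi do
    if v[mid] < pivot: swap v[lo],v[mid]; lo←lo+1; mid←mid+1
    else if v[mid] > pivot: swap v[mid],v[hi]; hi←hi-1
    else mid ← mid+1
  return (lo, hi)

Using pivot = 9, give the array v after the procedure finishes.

8 8 6 6 6 8 9 9

lo=0 mid=0 hi=7
8<9: swap(0,0), lo=1 mid=1 ⇒ 8 9 8 6 9 6 6 8
9=9: mid=2
8<9: swap(1,2), lo=2 mid=3 ⇒ 8 8 9 6 9 6 6 8
6<9: swap(2,3), lo=3 mid=4 ⇒ 8 8 6 9 9 6 6 8
9=9: mid=5
6<9: swap(3,5), lo=4 mid=6 ⇒ 8 8 6 6 9 9 6 8
6<9: swap(4,6), lo=5 mid=7 ⇒ 8 8 6 6 6 9 9 8
8<9: swap(5,7), lo=6 mid=8 ⇒ 8 8 6 6 6 8 9 9
done. lo=6 hi=7; v=8 8 6 6 6 8 9 9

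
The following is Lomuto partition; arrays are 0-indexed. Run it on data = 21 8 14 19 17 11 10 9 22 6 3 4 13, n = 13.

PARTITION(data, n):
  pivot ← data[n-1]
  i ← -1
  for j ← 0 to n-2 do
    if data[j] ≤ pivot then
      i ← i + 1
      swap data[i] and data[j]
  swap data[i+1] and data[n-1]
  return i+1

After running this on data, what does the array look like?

8 11 10 9 6 3 4 13 22 17 21 14 19

pivot = data[12] = 13; i = -1
j=0: data[0]=21 > 13 → no swap
j=1: data[1]=8 ≤ 13 → i=0, swap data[0],data[1] → 8 21 14 19 17 11 10 9 22 6 3 4 13
j=2: data[2]=14 > 13 → no swap
j=3: data[3]=19 > 13 → no swap
j=4: data[4]=17 > 13 → no swap
j=5: data[5]=11 ≤ 13 → i=1, swap data[1],data[5] → 8 11 14 19 17 21 10 9 22 6 3 4 13
j=6: data[6]=10 ≤ 13 → i=2, swap data[2],data[6] → 8 11 10 19 17 21 14 9 22 6 3 4 13
j=7: data[7]=9 ≤ 13 → i=3, swap data[3],data[7] → 8 11 10 9 17 21 14 19 22 6 3 4 13
j=8: data[8]=22 > 13 → no swap
j=9: data[9]=6 ≤ 13 → i=4, swap data[4],data[9] → 8 11 10 9 6 21 14 19 22 17 3 4 13
j=10: data[10]=3 ≤ 13 → i=5, swap data[5],data[10] → 8 11 10 9 6 3 14 19 22 17 21 4 13
j=11: data[11]=4 ≤ 13 → i=6, swap data[6],data[11] → 8 11 10 9 6 3 4 19 22 17 21 14 13
final swap data[7],data[12] → 8 11 10 9 6 3 4 13 22 17 21 14 19; return 7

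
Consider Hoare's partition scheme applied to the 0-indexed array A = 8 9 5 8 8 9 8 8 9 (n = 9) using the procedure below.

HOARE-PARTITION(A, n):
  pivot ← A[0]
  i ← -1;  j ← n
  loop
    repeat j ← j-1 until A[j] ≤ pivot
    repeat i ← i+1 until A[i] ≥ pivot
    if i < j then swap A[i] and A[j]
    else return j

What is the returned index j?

3

pivot = A[0] = 8; i = -1, j = 9
j→7 (A[7]=8≤8), i→0 (A[0]=8≥8); i<j, swap → 8 9 5 8 8 9 8 8 9
j→6 (A[6]=8≤8), i→1 (A[1]=9≥8); i<j, swap → 8 8 5 8 8 9 9 8 9
j→4 (A[4]=8≤8), i→3 (A[3]=8≥8); i<j, swap → 8 8 5 8 8 9 9 8 9
j→3, i→4; i≥j, return j=3. A = 8 8 5 8 8 9 9 8 9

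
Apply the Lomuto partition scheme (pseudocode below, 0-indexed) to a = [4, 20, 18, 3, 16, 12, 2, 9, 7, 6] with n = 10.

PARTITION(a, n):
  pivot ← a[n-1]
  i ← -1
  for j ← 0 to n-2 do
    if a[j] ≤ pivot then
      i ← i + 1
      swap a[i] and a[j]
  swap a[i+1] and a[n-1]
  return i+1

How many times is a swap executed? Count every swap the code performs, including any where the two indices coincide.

pivot=6, i=-1
j=0: 4≤6, i=0, swap(0,0) ⇒ [4, 20, 18, 3, 16, 12, 2, 9, 7, 6]
j=1: 20>6, skip
j=2: 18>6, skip
j=3: 3≤6, i=1, swap(1,3) ⇒ [4, 3, 18, 20, 16, 12, 2, 9, 7, 6]
j=4: 16>6, skip
j=5: 12>6, skip
j=6: 2≤6, i=2, swap(2,6) ⇒ [4, 3, 2, 20, 16, 12, 18, 9, 7, 6]
j=7: 9>6, skip
j=8: 7>6, skip
swap(3,9) ⇒ [4, 3, 2, 6, 16, 12, 18, 9, 7, 20]; return 3

4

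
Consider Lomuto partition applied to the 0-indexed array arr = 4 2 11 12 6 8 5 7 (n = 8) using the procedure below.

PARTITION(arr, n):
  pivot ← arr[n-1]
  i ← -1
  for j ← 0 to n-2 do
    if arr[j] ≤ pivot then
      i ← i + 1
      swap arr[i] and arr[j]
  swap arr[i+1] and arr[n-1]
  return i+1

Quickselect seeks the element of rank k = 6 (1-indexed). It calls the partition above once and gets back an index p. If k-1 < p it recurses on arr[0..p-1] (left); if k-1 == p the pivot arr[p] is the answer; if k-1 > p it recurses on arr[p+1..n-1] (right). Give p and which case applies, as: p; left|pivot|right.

4; right

pivot=7, i=-1
j=0: 4≤7, i=0, swap(0,0) ⇒ 4 2 11 12 6 8 5 7
j=1: 2≤7, i=1, swap(1,1) ⇒ 4 2 11 12 6 8 5 7
j=2: 11>7, skip
j=3: 12>7, skip
j=4: 6≤7, i=2, swap(2,4) ⇒ 4 2 6 12 11 8 5 7
j=5: 8>7, skip
j=6: 5≤7, i=3, swap(3,6) ⇒ 4 2 6 5 11 8 12 7
swap(4,7) ⇒ 4 2 6 5 7 8 12 11; return 4
p = 4; k-1 = 5 > 4 ⇒ right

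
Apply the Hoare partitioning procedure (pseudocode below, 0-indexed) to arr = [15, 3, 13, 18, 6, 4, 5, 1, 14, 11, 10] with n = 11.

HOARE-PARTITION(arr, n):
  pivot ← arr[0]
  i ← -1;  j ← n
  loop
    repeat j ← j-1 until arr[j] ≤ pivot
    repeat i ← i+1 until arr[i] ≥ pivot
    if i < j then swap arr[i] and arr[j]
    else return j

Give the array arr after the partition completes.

[10, 3, 13, 11, 6, 4, 5, 1, 14, 18, 15]

pivot=15
j stops at 10 (10), i stops at 0 (15); swap ⇒ [10, 3, 13, 18, 6, 4, 5, 1, 14, 11, 15]
j stops at 9 (11), i stops at 3 (18); swap ⇒ [10, 3, 13, 11, 6, 4, 5, 1, 14, 18, 15]
j stops at 8, i stops at 9; i≥j ⇒ return 8. arr=[10, 3, 13, 11, 6, 4, 5, 1, 14, 18, 15]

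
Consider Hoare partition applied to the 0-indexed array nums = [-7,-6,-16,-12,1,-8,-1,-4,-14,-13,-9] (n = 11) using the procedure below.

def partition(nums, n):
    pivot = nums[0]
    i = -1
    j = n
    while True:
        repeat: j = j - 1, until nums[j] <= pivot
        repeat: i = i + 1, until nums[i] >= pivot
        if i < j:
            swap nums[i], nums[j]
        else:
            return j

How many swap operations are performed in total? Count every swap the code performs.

pivot=-7
j stops at 10 (-9), i stops at 0 (-7); swap ⇒ [-9,-6,-16,-12,1,-8,-1,-4,-14,-13,-7]
j stops at 9 (-13), i stops at 1 (-6); swap ⇒ [-9,-13,-16,-12,1,-8,-1,-4,-14,-6,-7]
j stops at 8 (-14), i stops at 4 (1); swap ⇒ [-9,-13,-16,-12,-14,-8,-1,-4,1,-6,-7]
j stops at 5, i stops at 6; i≥j ⇒ return 5. nums=[-9,-13,-16,-12,-14,-8,-1,-4,1,-6,-7]

3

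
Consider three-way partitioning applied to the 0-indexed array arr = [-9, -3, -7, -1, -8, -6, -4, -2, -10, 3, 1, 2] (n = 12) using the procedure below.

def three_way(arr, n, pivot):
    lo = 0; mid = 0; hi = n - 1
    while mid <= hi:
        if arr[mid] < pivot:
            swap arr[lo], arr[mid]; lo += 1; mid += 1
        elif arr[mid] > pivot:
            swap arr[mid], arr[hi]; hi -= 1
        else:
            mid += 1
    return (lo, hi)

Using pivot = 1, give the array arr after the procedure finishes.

[-9, -3, -7, -1, -8, -6, -4, -2, -10, 1, 2, 3]

lo=0 mid=0 hi=11
-9<1: swap(0,0), lo=1 mid=1 ⇒ [-9, -3, -7, -1, -8, -6, -4, -2, -10, 3, 1, 2]
-3<1: swap(1,1), lo=2 mid=2 ⇒ [-9, -3, -7, -1, -8, -6, -4, -2, -10, 3, 1, 2]
-7<1: swap(2,2), lo=3 mid=3 ⇒ [-9, -3, -7, -1, -8, -6, -4, -2, -10, 3, 1, 2]
-1<1: swap(3,3), lo=4 mid=4 ⇒ [-9, -3, -7, -1, -8, -6, -4, -2, -10, 3, 1, 2]
-8<1: swap(4,4), lo=5 mid=5 ⇒ [-9, -3, -7, -1, -8, -6, -4, -2, -10, 3, 1, 2]
-6<1: swap(5,5), lo=6 mid=6 ⇒ [-9, -3, -7, -1, -8, -6, -4, -2, -10, 3, 1, 2]
-4<1: swap(6,6), lo=7 mid=7 ⇒ [-9, -3, -7, -1, -8, -6, -4, -2, -10, 3, 1, 2]
-2<1: swap(7,7), lo=8 mid=8 ⇒ [-9, -3, -7, -1, -8, -6, -4, -2, -10, 3, 1, 2]
-10<1: swap(8,8), lo=9 mid=9 ⇒ [-9, -3, -7, -1, -8, -6, -4, -2, -10, 3, 1, 2]
3>1: swap(9,11), hi=10 ⇒ [-9, -3, -7, -1, -8, -6, -4, -2, -10, 2, 1, 3]
2>1: swap(9,10), hi=9 ⇒ [-9, -3, -7, -1, -8, -6, -4, -2, -10, 1, 2, 3]
1=1: mid=10
done. lo=9 hi=9; arr=[-9, -3, -7, -1, -8, -6, -4, -2, -10, 1, 2, 3]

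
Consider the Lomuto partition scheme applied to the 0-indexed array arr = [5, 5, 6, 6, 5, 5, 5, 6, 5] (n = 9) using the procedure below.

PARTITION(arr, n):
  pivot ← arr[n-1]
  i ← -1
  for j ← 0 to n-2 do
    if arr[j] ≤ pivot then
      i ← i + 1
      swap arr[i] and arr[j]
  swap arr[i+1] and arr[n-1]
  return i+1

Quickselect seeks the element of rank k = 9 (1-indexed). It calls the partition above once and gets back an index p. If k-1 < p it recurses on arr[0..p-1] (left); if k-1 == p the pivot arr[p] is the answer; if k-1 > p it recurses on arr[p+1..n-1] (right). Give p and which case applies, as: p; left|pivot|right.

pivot = arr[8] = 5; i = -1
j=0: arr[0]=5 ≤ 5 → i=0, swap arr[0],arr[0] (no change) → [5, 5, 6, 6, 5, 5, 5, 6, 5]
j=1: arr[1]=5 ≤ 5 → i=1, swap arr[1],arr[1] (no change) → [5, 5, 6, 6, 5, 5, 5, 6, 5]
j=2: arr[2]=6 > 5 → no swap
j=3: arr[3]=6 > 5 → no swap
j=4: arr[4]=5 ≤ 5 → i=2, swap arr[2],arr[4] → [5, 5, 5, 6, 6, 5, 5, 6, 5]
j=5: arr[5]=5 ≤ 5 → i=3, swap arr[3],arr[5] → [5, 5, 5, 5, 6, 6, 5, 6, 5]
j=6: arr[6]=5 ≤ 5 → i=4, swap arr[4],arr[6] → [5, 5, 5, 5, 5, 6, 6, 6, 5]
j=7: arr[7]=6 > 5 → no swap
final swap arr[5],arr[8] → [5, 5, 5, 5, 5, 5, 6, 6, 6]; return 5
p = 5; k-1 = 8 > 5 ⇒ right

5; right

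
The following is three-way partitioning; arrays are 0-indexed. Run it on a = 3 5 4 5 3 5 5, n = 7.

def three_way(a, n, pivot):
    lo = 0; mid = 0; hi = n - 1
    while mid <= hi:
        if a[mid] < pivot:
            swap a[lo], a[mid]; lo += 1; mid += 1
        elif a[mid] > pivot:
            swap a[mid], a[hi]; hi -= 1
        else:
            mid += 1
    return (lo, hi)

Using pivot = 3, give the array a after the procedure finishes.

pivot = 3; lo=0, mid=0, hi=6
a[mid]=3=3: mid=1
a[mid]=5>3: swap a[1],a[6]; hi=5 → 3 5 4 5 3 5 5
a[mid]=5>3: swap a[1],a[5]; hi=4 → 3 5 4 5 3 5 5
a[mid]=5>3: swap a[1],a[4]; hi=3 → 3 3 4 5 5 5 5
a[mid]=3=3: mid=2
a[mid]=4>3: swap a[2],a[3]; hi=2 → 3 3 5 4 5 5 5
a[mid]=5>3: swap a[2],a[2]; hi=1 → 3 3 5 4 5 5 5
end: lo=0, hi=1; a = 3 3 5 4 5 5 5

3 3 5 4 5 5 5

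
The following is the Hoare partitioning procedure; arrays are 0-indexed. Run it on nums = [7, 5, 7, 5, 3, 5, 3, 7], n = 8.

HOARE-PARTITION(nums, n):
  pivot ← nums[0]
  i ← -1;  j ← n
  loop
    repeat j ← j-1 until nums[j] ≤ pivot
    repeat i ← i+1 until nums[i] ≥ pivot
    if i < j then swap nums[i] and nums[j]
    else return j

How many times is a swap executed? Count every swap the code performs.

pivot = nums[0] = 7; i = -1, j = 8
j→7 (nums[7]=7≤7), i→0 (nums[0]=7≥7); i<j, swap → [7, 5, 7, 5, 3, 5, 3, 7]
j→6 (nums[6]=3≤7), i→2 (nums[2]=7≥7); i<j, swap → [7, 5, 3, 5, 3, 5, 7, 7]
j→5, i→6; i≥j, return j=5. nums = [7, 5, 3, 5, 3, 5, 7, 7]

2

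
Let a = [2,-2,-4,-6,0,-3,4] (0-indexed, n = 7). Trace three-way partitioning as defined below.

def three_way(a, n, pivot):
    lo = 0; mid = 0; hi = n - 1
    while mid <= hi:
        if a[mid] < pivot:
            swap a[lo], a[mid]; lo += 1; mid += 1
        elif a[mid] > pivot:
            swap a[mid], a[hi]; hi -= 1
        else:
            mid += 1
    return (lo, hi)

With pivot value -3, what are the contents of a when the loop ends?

[-6,-4,-3,0,-2,4,2]

pivot = -3; lo=0, mid=0, hi=6
a[mid]=2>-3: swap a[0],a[6]; hi=5 → [4,-2,-4,-6,0,-3,2]
a[mid]=4>-3: swap a[0],a[5]; hi=4 → [-3,-2,-4,-6,0,4,2]
a[mid]=-3=-3: mid=1
a[mid]=-2>-3: swap a[1],a[4]; hi=3 → [-3,0,-4,-6,-2,4,2]
a[mid]=0>-3: swap a[1],a[3]; hi=2 → [-3,-6,-4,0,-2,4,2]
a[mid]=-6<-3: swap a[0],a[1]; lo=1,mid=2 → [-6,-3,-4,0,-2,4,2]
a[mid]=-4<-3: swap a[1],a[2]; lo=2,mid=3 → [-6,-4,-3,0,-2,4,2]
end: lo=2, hi=2; a = [-6,-4,-3,0,-2,4,2]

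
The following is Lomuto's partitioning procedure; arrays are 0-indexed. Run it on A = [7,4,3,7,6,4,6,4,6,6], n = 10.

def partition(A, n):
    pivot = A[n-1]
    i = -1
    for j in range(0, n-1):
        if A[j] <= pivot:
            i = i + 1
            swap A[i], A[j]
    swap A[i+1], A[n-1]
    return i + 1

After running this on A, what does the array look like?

[4,3,6,4,6,4,6,6,7,7]

pivot=6, i=-1
j=0: 7>6, skip
j=1: 4≤6, i=0, swap(0,1) ⇒ [4,7,3,7,6,4,6,4,6,6]
j=2: 3≤6, i=1, swap(1,2) ⇒ [4,3,7,7,6,4,6,4,6,6]
j=3: 7>6, skip
j=4: 6≤6, i=2, swap(2,4) ⇒ [4,3,6,7,7,4,6,4,6,6]
j=5: 4≤6, i=3, swap(3,5) ⇒ [4,3,6,4,7,7,6,4,6,6]
j=6: 6≤6, i=4, swap(4,6) ⇒ [4,3,6,4,6,7,7,4,6,6]
j=7: 4≤6, i=5, swap(5,7) ⇒ [4,3,6,4,6,4,7,7,6,6]
j=8: 6≤6, i=6, swap(6,8) ⇒ [4,3,6,4,6,4,6,7,7,6]
swap(7,9) ⇒ [4,3,6,4,6,4,6,6,7,7]; return 7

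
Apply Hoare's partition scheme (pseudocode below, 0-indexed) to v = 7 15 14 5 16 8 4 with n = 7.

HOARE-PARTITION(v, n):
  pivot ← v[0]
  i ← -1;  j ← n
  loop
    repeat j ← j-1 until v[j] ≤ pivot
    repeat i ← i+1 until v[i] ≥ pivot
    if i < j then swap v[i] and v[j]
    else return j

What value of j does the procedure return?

pivot = v[0] = 7; i = -1, j = 7
j→6 (v[6]=4≤7), i→0 (v[0]=7≥7); i<j, swap → 4 15 14 5 16 8 7
j→3 (v[3]=5≤7), i→1 (v[1]=15≥7); i<j, swap → 4 5 14 15 16 8 7
j→1, i→2; i≥j, return j=1. v = 4 5 14 15 16 8 7

1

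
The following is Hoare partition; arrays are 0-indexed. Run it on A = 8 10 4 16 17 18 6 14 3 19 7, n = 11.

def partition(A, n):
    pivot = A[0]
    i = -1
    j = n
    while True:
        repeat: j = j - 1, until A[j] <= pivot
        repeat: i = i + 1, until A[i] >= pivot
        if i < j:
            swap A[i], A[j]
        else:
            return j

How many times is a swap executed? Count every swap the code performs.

pivot = A[0] = 8; i = -1, j = 11
j→10 (A[10]=7≤8), i→0 (A[0]=8≥8); i<j, swap → 7 10 4 16 17 18 6 14 3 19 8
j→8 (A[8]=3≤8), i→1 (A[1]=10≥8); i<j, swap → 7 3 4 16 17 18 6 14 10 19 8
j→6 (A[6]=6≤8), i→3 (A[3]=16≥8); i<j, swap → 7 3 4 6 17 18 16 14 10 19 8
j→3, i→4; i≥j, return j=3. A = 7 3 4 6 17 18 16 14 10 19 8

3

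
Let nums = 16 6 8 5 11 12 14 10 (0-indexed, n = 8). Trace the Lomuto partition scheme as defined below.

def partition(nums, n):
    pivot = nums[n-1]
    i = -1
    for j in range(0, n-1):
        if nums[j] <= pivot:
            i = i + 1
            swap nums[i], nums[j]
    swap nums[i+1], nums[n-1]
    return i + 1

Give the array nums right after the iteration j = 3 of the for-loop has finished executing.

pivot=10, i=-1
j=0: 16>10, skip
j=1: 6≤10, i=0, swap(0,1) ⇒ 6 16 8 5 11 12 14 10
j=2: 8≤10, i=1, swap(1,2) ⇒ 6 8 16 5 11 12 14 10
j=3: 5≤10, i=2, swap(2,3) ⇒ 6 8 5 16 11 12 14 10
(after j=3) nums = 6 8 5 16 11 12 14 10

6 8 5 16 11 12 14 10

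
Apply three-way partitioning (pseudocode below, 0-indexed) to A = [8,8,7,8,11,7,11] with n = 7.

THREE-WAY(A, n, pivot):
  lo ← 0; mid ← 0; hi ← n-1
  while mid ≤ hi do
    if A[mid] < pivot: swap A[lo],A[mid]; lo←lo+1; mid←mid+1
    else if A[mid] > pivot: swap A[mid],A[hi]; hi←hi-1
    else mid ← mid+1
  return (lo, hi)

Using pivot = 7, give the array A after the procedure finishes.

lo=0 mid=0 hi=6
8>7: swap(0,6), hi=5 ⇒ [11,8,7,8,11,7,8]
11>7: swap(0,5), hi=4 ⇒ [7,8,7,8,11,11,8]
7=7: mid=1
8>7: swap(1,4), hi=3 ⇒ [7,11,7,8,8,11,8]
11>7: swap(1,3), hi=2 ⇒ [7,8,7,11,8,11,8]
8>7: swap(1,2), hi=1 ⇒ [7,7,8,11,8,11,8]
7=7: mid=2
done. lo=0 hi=1; A=[7,7,8,11,8,11,8]

[7,7,8,11,8,11,8]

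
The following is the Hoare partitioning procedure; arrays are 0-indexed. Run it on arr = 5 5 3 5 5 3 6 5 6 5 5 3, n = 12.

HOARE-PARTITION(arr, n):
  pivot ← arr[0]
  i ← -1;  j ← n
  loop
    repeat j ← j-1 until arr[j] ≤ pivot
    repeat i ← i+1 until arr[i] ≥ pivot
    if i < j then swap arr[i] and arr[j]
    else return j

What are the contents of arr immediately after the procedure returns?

3 5 3 5 5 3 6 5 6 5 5 5

pivot = arr[0] = 5; i = -1, j = 12
j→11 (arr[11]=3≤5), i→0 (arr[0]=5≥5); i<j, swap → 3 5 3 5 5 3 6 5 6 5 5 5
j→10 (arr[10]=5≤5), i→1 (arr[1]=5≥5); i<j, swap → 3 5 3 5 5 3 6 5 6 5 5 5
j→9 (arr[9]=5≤5), i→3 (arr[3]=5≥5); i<j, swap → 3 5 3 5 5 3 6 5 6 5 5 5
j→7 (arr[7]=5≤5), i→4 (arr[4]=5≥5); i<j, swap → 3 5 3 5 5 3 6 5 6 5 5 5
j→5, i→6; i≥j, return j=5. arr = 3 5 3 5 5 3 6 5 6 5 5 5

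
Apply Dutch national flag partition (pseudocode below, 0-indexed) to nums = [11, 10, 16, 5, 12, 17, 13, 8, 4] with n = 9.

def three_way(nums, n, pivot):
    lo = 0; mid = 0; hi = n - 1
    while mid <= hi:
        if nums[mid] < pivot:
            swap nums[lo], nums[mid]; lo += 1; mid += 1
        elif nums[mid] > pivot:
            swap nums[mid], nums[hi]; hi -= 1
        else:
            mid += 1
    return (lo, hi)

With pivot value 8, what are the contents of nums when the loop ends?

[4, 5, 8, 12, 17, 13, 16, 10, 11]

lo=0 mid=0 hi=8
11>8: swap(0,8), hi=7 ⇒ [4, 10, 16, 5, 12, 17, 13, 8, 11]
4<8: swap(0,0), lo=1 mid=1 ⇒ [4, 10, 16, 5, 12, 17, 13, 8, 11]
10>8: swap(1,7), hi=6 ⇒ [4, 8, 16, 5, 12, 17, 13, 10, 11]
8=8: mid=2
16>8: swap(2,6), hi=5 ⇒ [4, 8, 13, 5, 12, 17, 16, 10, 11]
13>8: swap(2,5), hi=4 ⇒ [4, 8, 17, 5, 12, 13, 16, 10, 11]
17>8: swap(2,4), hi=3 ⇒ [4, 8, 12, 5, 17, 13, 16, 10, 11]
12>8: swap(2,3), hi=2 ⇒ [4, 8, 5, 12, 17, 13, 16, 10, 11]
5<8: swap(1,2), lo=2 mid=3 ⇒ [4, 5, 8, 12, 17, 13, 16, 10, 11]
done. lo=2 hi=2; nums=[4, 5, 8, 12, 17, 13, 16, 10, 11]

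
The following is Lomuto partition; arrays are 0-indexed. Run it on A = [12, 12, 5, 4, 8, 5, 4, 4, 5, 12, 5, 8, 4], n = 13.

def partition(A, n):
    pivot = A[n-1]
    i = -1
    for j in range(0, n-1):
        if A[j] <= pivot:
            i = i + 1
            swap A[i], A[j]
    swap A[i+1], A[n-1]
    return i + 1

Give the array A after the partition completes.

[4, 4, 4, 4, 8, 5, 12, 5, 5, 12, 5, 8, 12]

pivot = A[12] = 4; i = -1
j=0: A[0]=12 > 4 → no swap
j=1: A[1]=12 > 4 → no swap
j=2: A[2]=5 > 4 → no swap
j=3: A[3]=4 ≤ 4 → i=0, swap A[0],A[3] → [4, 12, 5, 12, 8, 5, 4, 4, 5, 12, 5, 8, 4]
j=4: A[4]=8 > 4 → no swap
j=5: A[5]=5 > 4 → no swap
j=6: A[6]=4 ≤ 4 → i=1, swap A[1],A[6] → [4, 4, 5, 12, 8, 5, 12, 4, 5, 12, 5, 8, 4]
j=7: A[7]=4 ≤ 4 → i=2, swap A[2],A[7] → [4, 4, 4, 12, 8, 5, 12, 5, 5, 12, 5, 8, 4]
j=8: A[8]=5 > 4 → no swap
j=9: A[9]=12 > 4 → no swap
j=10: A[10]=5 > 4 → no swap
j=11: A[11]=8 > 4 → no swap
final swap A[3],A[12] → [4, 4, 4, 4, 8, 5, 12, 5, 5, 12, 5, 8, 12]; return 3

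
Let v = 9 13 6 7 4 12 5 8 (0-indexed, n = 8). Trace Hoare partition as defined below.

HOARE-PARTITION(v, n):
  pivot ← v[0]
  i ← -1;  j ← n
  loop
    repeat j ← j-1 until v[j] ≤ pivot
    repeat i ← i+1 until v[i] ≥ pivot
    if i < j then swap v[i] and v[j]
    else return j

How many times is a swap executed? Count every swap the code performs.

2

pivot=9
j stops at 7 (8), i stops at 0 (9); swap ⇒ 8 13 6 7 4 12 5 9
j stops at 6 (5), i stops at 1 (13); swap ⇒ 8 5 6 7 4 12 13 9
j stops at 4, i stops at 5; i≥j ⇒ return 4. v=8 5 6 7 4 12 13 9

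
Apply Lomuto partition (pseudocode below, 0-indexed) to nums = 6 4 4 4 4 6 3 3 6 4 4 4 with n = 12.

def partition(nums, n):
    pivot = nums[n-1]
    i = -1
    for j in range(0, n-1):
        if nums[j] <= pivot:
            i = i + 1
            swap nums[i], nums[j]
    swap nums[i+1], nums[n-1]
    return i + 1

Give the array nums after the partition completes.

pivot=4, i=-1
j=0: 6>4, skip
j=1: 4≤4, i=0, swap(0,1) ⇒ 4 6 4 4 4 6 3 3 6 4 4 4
j=2: 4≤4, i=1, swap(1,2) ⇒ 4 4 6 4 4 6 3 3 6 4 4 4
j=3: 4≤4, i=2, swap(2,3) ⇒ 4 4 4 6 4 6 3 3 6 4 4 4
j=4: 4≤4, i=3, swap(3,4) ⇒ 4 4 4 4 6 6 3 3 6 4 4 4
j=5: 6>4, skip
j=6: 3≤4, i=4, swap(4,6) ⇒ 4 4 4 4 3 6 6 3 6 4 4 4
j=7: 3≤4, i=5, swap(5,7) ⇒ 4 4 4 4 3 3 6 6 6 4 4 4
j=8: 6>4, skip
j=9: 4≤4, i=6, swap(6,9) ⇒ 4 4 4 4 3 3 4 6 6 6 4 4
j=10: 4≤4, i=7, swap(7,10) ⇒ 4 4 4 4 3 3 4 4 6 6 6 4
swap(8,11) ⇒ 4 4 4 4 3 3 4 4 4 6 6 6; return 8

4 4 4 4 3 3 4 4 4 6 6 6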